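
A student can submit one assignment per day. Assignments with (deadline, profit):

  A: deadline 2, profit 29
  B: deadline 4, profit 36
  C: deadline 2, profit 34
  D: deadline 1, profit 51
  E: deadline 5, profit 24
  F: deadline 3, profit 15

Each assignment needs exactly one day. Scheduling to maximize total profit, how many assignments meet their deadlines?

By profit: D(d1,51), B(d4,36), C(d2,34), A(d2,29), E(d5,24), F(d3,15)
D→slot 1; B→slot 4; C→slot 2; A skipped; E→slot 5; F→slot 3.
5 of 6 scheduled.

5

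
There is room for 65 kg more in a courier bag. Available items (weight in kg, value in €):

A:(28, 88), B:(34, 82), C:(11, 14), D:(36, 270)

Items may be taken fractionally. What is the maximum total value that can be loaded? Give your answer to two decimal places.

Ratios (sorted): D 7.50, A 3.14, B 2.41, C 1.27
take D (36 @ 270); take A (28 @ 88); take 1/34 of B → 2.41. Capacity used 65/65.
Total value = 360.41

360.41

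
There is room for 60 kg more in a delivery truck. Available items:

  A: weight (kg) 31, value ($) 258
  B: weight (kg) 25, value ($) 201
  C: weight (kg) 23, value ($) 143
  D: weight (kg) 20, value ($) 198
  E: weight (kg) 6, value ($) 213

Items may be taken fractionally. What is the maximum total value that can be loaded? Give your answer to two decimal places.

693.12

Order: E (213/6=35.50) > D (198/20=9.90) > A (258/31=8.32) > B (201/25=8.04) > C (143/23=6.22)
Fill: take E (6 @ 213) → take D (20 @ 198) → take A (31 @ 258) → take 3/25 of B → 24.12; 60/60 used.
Total value = 693.12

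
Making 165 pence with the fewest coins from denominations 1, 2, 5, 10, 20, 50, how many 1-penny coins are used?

0

165 = 3×50 + 1×10 + 1×5
Count of 1: 0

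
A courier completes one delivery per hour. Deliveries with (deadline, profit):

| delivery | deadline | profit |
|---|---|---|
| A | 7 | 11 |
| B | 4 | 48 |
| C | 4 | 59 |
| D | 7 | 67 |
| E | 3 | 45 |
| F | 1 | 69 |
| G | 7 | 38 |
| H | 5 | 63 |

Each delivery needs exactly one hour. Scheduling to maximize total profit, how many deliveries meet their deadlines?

Take jobs in profit order; each goes to the latest open slot no later than its deadline.
By profit: F(d1,69), D(d7,67), H(d5,63), C(d4,59), B(d4,48), E(d3,45), G(d7,38), A(d7,11)
F→slot 1; D→slot 7; H→slot 5; C→slot 4; B→slot 3; E→slot 2; G→slot 6; A skipped.
7 of 8 scheduled.

7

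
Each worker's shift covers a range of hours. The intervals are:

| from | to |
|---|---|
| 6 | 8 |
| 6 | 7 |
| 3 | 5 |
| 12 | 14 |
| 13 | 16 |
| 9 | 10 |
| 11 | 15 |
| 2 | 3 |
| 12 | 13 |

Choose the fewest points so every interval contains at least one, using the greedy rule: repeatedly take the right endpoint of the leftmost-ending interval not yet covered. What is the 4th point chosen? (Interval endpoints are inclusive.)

By right end: [2,3]  [3,5]  [6,7]  [6,8]  [9,10]  [12,13]  [12,14]  [11,15]  [13,16]
[2,3] uncovered → point at 3; [6,7] uncovered → point at 7; [9,10] uncovered → point at 10; [12,13] uncovered → point at 13.
Points: 3, 7, 10, 13 (4 total).

13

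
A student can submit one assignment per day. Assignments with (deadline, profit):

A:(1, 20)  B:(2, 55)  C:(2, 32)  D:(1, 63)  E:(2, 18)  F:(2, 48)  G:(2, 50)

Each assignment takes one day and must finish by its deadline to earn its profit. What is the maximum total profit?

Profit order: D=63 B=55 G=50 F=48 C=32 A=20 E=18
Assign: D→slot 1, B→slot 2, G skipped, F skipped, C skipped, A skipped, E skipped.
Slots: [1:D] [2:B]
Profit = 63 + 55 = 118

118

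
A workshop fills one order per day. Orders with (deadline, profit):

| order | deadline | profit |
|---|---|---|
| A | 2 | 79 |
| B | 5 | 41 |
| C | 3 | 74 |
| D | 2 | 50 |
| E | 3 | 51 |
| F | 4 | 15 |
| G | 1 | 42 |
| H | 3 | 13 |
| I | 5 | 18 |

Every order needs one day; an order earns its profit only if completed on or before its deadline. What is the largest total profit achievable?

263

Sort by profit descending; place each in the latest free slot ≤ its deadline.
Profit order: A=79 C=74 E=51 D=50 G=42 B=41 I=18 F=15 H=13
Assign: A→slot 2, C→slot 3, E→slot 1, D skipped, G skipped, B→slot 5, I→slot 4, F skipped, H skipped.
Slots: [1:E] [2:A] [3:C] [4:I] [5:B]
Profit = 51 + 79 + 74 + 18 + 41 = 263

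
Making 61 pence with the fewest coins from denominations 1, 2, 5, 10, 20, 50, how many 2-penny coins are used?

0

Use the largest denomination that fits, subtract, and repeat.
61 − 1×50→11 − 1×10→1 − 1×1→0
Count of 2: 0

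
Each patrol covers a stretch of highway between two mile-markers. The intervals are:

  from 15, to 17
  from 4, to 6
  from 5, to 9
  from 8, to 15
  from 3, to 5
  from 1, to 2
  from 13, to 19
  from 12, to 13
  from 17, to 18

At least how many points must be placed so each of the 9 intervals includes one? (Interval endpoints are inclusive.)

4

By right end: [1,2]  [3,5]  [4,6]  [5,9]  [12,13]  [8,15]  [15,17]  [17,18]  [13,19]
[1,2] uncovered → point at 2; [3,5] uncovered → point at 5; [12,13] uncovered → point at 13; [15,17] uncovered → point at 17.
Points: 2, 5, 13, 17 (4 total).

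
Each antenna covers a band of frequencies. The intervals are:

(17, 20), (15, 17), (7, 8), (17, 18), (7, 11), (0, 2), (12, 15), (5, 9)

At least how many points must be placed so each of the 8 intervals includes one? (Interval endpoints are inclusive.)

By right end: [0,2]  [7,8]  [5,9]  [7,11]  [12,15]  [15,17]  [17,18]  [17,20]
[0,2] uncovered → point at 2; [7,8] uncovered → point at 8; [12,15] uncovered → point at 15; [17,18] uncovered → point at 18.
Points: 2, 8, 15, 18 (4 total).

4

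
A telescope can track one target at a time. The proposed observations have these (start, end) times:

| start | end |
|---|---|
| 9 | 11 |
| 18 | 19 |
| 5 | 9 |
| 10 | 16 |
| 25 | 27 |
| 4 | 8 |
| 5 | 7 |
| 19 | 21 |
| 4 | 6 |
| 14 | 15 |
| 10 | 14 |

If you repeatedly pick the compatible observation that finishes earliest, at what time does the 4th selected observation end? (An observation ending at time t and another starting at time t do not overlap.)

19

Greedy by earliest finish: after sorting by end time, pick each interval compatible with the last pick.
Sorted by end: (4,6)  (5,7)  (4,8)  (5,9)  (9,11)  (10,14)  (14,15)  (10,16)  (18,19)  (19,21)  (25,27)
take (4,6); skip (4,8); take (9,11); skip (10,14); take (14,15); take (18,19); take (19,21); take (25,27).
Selected: (4,6) (9,11) (14,15) (18,19) (19,21) (25,27)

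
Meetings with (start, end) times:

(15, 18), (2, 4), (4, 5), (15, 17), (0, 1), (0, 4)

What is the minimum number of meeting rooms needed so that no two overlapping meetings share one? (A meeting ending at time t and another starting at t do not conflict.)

2

starts: [0, 0, 2, 4, 15, 15]
ends:   [1, 4, 4, 5, 17, 18]
s0→1 s0→2  — peak 2.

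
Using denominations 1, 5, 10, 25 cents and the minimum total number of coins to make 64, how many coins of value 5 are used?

0

64 = 2×25 + 1×10 + 4×1
Count of 5: 0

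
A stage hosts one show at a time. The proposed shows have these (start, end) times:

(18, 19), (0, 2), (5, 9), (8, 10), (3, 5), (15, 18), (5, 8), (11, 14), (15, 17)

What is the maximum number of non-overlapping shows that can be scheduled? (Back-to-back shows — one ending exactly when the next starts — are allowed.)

7

Sort by end time and greedily take each interval whose start is ≥ the last chosen end.
Sorted by end: (0,2)  (3,5)  (5,8)  (5,9)  (8,10)  (11,14)  (15,17)  (15,18)  (18,19)
take (0,2); take (3,5); take (5,8); take (8,10); take (11,14); take (15,17); skip (15,18); take (18,19).
Selected 7 shows.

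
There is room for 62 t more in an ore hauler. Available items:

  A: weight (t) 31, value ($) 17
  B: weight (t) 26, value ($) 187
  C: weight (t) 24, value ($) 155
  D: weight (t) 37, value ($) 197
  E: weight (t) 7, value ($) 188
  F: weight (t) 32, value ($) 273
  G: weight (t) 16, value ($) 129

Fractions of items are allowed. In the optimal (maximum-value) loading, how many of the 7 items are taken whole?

Sort by value per unit weight and fill in that order.
Order: E (188/7=26.86) > F (273/32=8.53) > G (129/16=8.06) > B (187/26=7.19) > C (155/24=6.46) > D (197/37=5.32) > A (17/31=0.55)
Fill: take E (7 @ 188) → take F (32 @ 273) → take G (16 @ 129) → take 7/26 of B → 50.35; 62/62 used.
3 item(s) taken whole; one partial (take 7/26 of B).

3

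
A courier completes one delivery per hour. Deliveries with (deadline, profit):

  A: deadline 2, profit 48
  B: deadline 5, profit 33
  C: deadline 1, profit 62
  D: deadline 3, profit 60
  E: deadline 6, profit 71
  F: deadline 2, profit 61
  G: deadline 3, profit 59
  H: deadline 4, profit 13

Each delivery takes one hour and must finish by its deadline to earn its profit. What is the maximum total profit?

Sort by profit descending; place each in the latest free slot ≤ its deadline.
By profit: E(d6,71), C(d1,62), F(d2,61), D(d3,60), G(d3,59), A(d2,48), B(d5,33), H(d4,13)
E→slot 6; C→slot 1; F→slot 2; D→slot 3; G skipped; A skipped; B→slot 5; H→slot 4.
Profit = 62 + 61 + 60 + 13 + 33 + 71 = 300

300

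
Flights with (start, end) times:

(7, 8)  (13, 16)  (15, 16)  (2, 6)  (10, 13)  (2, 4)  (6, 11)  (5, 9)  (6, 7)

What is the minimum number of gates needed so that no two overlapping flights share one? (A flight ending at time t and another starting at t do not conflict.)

The answer is the maximum number of intervals overlapping at any instant.
Events (time:±→running): 2:+→1 2:+→2 4:-→1 5:+→2 6:-→1 6:+→2 6:+→3 … peak 3.

3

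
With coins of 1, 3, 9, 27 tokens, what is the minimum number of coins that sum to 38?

Use the largest denomination that fits, subtract, and repeat.
38 = 1×27 + 1×9 + 2×1
Total coins = 1 + 1 + 2 = 4

4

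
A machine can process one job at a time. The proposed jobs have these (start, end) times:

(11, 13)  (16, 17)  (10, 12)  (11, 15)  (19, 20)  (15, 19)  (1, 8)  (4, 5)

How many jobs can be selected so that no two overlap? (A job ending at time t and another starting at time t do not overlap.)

4

Sorted by end: (4,5)  (1,8)  (10,12)  (11,13)  (11,15)  (16,17)  (15,19)  (19,20)
take (4,5); skip (1,8); take (10,12); skip (11,15); take (16,17); take (19,20).
Selected 4 jobs.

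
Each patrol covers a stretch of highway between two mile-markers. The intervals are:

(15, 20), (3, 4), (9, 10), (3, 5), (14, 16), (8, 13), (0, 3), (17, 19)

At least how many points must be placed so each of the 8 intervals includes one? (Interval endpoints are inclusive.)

Process intervals by earliest right end; each time one isn't hit yet, stab at its right endpoint.
Sorted: [0,3] [3,4] [3,5] [9,10] [8,13] [14,16] [17,19] [15,20]
{[0,3],[3,4],[3,5]} hit by 3; {[9,10],[8,13]} hit by 10; {[14,16]} hit by 16; {[17,19],[15,20]} hit by 19.
Points: 3, 10, 16, 19 (4 total).

4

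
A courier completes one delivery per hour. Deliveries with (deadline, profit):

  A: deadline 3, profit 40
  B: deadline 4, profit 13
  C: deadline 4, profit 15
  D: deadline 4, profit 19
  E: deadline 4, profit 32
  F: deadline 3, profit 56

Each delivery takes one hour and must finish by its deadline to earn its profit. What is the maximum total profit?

Take jobs in profit order; each goes to the latest open slot no later than its deadline.
Profit order: F=56 A=40 E=32 D=19 C=15 B=13
Assign: F→slot 3, A→slot 2, E→slot 4, D→slot 1, C skipped, B skipped.
Slots: [1:D] [2:A] [3:F] [4:E]
Profit = 19 + 40 + 56 + 32 = 147

147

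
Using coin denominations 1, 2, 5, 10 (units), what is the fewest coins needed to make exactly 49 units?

Use the largest denomination that fits, subtract, and repeat.
49 − 4×10→9 − 1×5→4 − 2×2→0
Total coins = 4 + 1 + 2 = 7

7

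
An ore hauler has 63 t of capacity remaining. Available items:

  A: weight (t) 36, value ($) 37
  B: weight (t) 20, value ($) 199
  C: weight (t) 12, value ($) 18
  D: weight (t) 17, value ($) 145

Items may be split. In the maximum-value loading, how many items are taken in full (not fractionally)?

3

Greedy by value/weight ratio, highest first.
Ratios (sorted): B 9.95, D 8.53, C 1.50, A 1.03
take B (20 @ 199); take D (17 @ 145); take C (12 @ 18); take 14/36 of A → 14.39. Capacity used 63/63.
3 item(s) taken whole; one partial (take 14/36 of A).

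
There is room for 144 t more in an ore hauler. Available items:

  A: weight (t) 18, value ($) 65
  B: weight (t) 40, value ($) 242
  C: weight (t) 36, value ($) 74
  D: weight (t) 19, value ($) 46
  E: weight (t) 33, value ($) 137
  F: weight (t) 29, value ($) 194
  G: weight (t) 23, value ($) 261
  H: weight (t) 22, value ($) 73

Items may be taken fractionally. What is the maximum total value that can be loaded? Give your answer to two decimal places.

902.32

Ratios (sorted): G 11.35, F 6.69, B 6.05, E 4.15, A 3.61, H 3.32, D 2.42, C 2.06
take G (23 @ 261); take F (29 @ 194); take B (40 @ 242); take E (33 @ 137); take A (18 @ 65); take 1/22 of H → 3.32. Capacity used 144/144.
Total value = 902.32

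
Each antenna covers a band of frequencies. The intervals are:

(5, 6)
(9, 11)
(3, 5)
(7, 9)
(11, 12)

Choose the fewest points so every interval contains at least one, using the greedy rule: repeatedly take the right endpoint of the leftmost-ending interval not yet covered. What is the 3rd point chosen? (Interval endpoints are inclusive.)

12

By right end: [3,5]  [5,6]  [7,9]  [9,11]  [11,12]
[3,5] uncovered → point at 5; [7,9] uncovered → point at 9; [11,12] uncovered → point at 12.
Points: 5, 9, 12 (3 total).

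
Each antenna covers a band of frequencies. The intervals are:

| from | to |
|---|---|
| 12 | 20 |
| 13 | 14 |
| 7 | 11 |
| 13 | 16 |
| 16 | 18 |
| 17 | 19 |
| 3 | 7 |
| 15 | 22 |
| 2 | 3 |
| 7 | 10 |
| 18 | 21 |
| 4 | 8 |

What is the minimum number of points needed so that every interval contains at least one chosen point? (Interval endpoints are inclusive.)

4

By right end: [2,3]  [3,7]  [4,8]  [7,10]  [7,11]  [13,14]  [13,16]  [16,18]  [17,19]  [12,20]  [18,21]  [15,22]
[2,3] uncovered → point at 3; [4,8] uncovered → point at 8; [13,14] uncovered → point at 14; [16,18] uncovered → point at 18.
Points: 3, 8, 14, 18 (4 total).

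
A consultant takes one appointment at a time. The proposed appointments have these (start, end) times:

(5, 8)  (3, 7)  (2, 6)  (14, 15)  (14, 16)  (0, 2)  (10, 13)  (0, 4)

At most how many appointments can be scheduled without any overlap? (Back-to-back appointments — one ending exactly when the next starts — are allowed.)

Order by finish time; keep every interval that doesn't clash with the previous kept one.
Sorted by end: (0,2)  (0,4)  (2,6)  (3,7)  (5,8)  (10,13)  (14,15)  (14,16)
take (0,2); take (2,6); skip (3,7); take (10,13); take (14,15); skip (14,16).
Selected 4 appointments.

4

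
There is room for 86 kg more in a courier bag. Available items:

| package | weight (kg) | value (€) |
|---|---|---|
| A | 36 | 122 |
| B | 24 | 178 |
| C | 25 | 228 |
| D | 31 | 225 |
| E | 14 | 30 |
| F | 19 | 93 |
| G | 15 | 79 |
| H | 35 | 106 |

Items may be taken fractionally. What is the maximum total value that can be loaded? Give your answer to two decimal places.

662.60

Greedy by value/weight ratio, highest first.
Ratios (sorted): C 9.12, B 7.42, D 7.26, G 5.27, F 4.89, A 3.39, H 3.03, E 2.14
take C (25 @ 228); take B (24 @ 178); take D (31 @ 225); take 6/15 of G → 31.60. Capacity used 86/86.
Total value = 662.60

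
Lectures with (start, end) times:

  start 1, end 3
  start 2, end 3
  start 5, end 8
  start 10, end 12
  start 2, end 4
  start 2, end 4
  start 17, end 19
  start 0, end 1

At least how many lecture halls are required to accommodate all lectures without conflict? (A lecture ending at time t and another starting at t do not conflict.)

Count concurrent intervals with a sweep; the peak is the room count.
Events (time:±→running): 0:+→1 1:-→0 1:+→1 2:+→2 2:+→3 2:+→4 … peak 4.

4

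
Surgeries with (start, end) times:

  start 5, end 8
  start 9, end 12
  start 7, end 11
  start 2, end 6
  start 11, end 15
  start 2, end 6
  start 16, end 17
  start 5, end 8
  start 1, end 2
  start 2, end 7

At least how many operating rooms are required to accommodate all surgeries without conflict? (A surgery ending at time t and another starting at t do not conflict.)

5

Count concurrent intervals with a sweep; the peak is the room count.
starts: [1, 2, 2, 2, 5, 5, 7, 9, 11, 16]
ends:   [2, 6, 6, 7, 8, 8, 11, 12, 15, 17]
s1→1 e2→0 s2→1 s2→2 s2→3 s5→4 s5→5  — peak 5.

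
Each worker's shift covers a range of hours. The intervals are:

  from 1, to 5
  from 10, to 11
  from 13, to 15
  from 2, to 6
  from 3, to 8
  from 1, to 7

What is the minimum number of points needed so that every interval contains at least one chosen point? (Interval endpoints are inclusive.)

Sort by right endpoint; whenever an interval is uncovered, place a point at its right end.
By right end: [1,5]  [2,6]  [1,7]  [3,8]  [10,11]  [13,15]
[1,5] uncovered → point at 5; [10,11] uncovered → point at 11; [13,15] uncovered → point at 15.
Points: 5, 11, 15 (3 total).

3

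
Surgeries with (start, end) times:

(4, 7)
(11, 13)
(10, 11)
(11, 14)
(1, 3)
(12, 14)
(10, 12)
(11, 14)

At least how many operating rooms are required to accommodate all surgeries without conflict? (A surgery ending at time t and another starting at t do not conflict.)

4

Events (time:±→running): 1:+→1 3:-→0 4:+→1 7:-→0 10:+→1 10:+→2 11:-→1 11:+→2 11:+→3 11:+→4 … peak 4.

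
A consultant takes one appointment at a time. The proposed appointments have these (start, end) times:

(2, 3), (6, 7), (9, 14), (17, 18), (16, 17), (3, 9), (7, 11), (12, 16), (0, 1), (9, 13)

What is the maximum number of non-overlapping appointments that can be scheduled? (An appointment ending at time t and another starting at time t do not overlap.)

7

Order by finish time; keep every interval that doesn't clash with the previous kept one.
By end time: (0,1), (2,3), (6,7), (3,9), (7,11), (9,13), (9,14), (12,16), (16,17), (17,18).
Pick (0,1); next start ≥ 1 → (2,3); next start ≥ 3 → (6,7); next start ≥ 7 → (7,11); next start ≥ 11 → (12,16); next start ≥ 16 → (16,17); next start ≥ 17 → (17,18).
Selected 7 appointments.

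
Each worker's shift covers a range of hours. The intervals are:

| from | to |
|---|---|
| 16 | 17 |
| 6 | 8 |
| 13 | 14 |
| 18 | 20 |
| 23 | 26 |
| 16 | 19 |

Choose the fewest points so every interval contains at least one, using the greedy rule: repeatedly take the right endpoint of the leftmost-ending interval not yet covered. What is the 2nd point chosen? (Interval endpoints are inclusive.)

14

Process intervals by earliest right end; each time one isn't hit yet, stab at its right endpoint.
By right end: [6,8]  [13,14]  [16,17]  [16,19]  [18,20]  [23,26]
[6,8] uncovered → point at 8; [13,14] uncovered → point at 14; [16,17] uncovered → point at 17; [18,20] uncovered → point at 20; [23,26] uncovered → point at 26.
Points: 8, 14, 17, 20, 26 (5 total).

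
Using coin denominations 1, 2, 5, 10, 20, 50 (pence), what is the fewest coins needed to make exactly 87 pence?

5

87 = 1×50 + 1×20 + 1×10 + 1×5 + 1×2
Total coins = 1 + 1 + 1 + 1 + 1 = 5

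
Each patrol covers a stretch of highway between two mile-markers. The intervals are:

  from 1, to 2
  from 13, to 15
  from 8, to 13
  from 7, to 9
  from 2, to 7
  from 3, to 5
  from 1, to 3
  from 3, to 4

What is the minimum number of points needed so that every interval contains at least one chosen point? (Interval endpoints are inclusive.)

Process intervals by earliest right end; each time one isn't hit yet, stab at its right endpoint.
By right end: [1,2]  [1,3]  [3,4]  [3,5]  [2,7]  [7,9]  [8,13]  [13,15]
[1,2] uncovered → point at 2; [3,4] uncovered → point at 4; [7,9] uncovered → point at 9; [13,15] uncovered → point at 15.
Points: 2, 4, 9, 15 (4 total).

4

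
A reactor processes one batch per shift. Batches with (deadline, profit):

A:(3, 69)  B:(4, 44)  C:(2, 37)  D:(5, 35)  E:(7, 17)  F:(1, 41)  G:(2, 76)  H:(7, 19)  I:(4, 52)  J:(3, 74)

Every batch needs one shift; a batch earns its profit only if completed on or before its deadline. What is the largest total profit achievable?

342

Take jobs in profit order; each goes to the latest open slot no later than its deadline.
By profit: G(d2,76), J(d3,74), A(d3,69), I(d4,52), B(d4,44), F(d1,41), C(d2,37), D(d5,35), H(d7,19), E(d7,17)
G→slot 2; J→slot 3; A→slot 1; I→slot 4; B skipped; F skipped; C skipped; D→slot 5; H→slot 7; E→slot 6.
Profit = 69 + 76 + 74 + 52 + 35 + 17 + 19 = 342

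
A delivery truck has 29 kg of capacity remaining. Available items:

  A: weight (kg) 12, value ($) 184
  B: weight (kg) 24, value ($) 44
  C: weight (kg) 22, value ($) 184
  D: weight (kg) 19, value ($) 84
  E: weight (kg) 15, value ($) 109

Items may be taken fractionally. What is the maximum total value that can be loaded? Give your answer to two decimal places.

326.18

Sort by value per unit weight and fill in that order.
Order: A (184/12=15.33) > C (184/22=8.36) > E (109/15=7.27) > D (84/19=4.42) > B (44/24=1.83)
Fill: take A (12 @ 184) → take 17/22 of C → 142.18; 29/29 used.
Total value = 326.18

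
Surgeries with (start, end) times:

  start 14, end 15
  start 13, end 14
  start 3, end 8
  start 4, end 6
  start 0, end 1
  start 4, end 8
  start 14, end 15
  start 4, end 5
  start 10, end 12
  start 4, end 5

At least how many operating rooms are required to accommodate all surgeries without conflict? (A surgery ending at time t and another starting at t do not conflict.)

5

Events (time:±→running): 0:+→1 1:-→0 3:+→1 4:+→2 4:+→3 4:+→4 4:+→5 … peak 5.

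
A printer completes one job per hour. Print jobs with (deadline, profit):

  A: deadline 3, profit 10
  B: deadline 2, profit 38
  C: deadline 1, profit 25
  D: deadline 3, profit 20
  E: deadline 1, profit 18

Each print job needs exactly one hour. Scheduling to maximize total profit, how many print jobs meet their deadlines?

3

Sort by profit descending; place each in the latest free slot ≤ its deadline.
By profit: B(d2,38), C(d1,25), D(d3,20), E(d1,18), A(d3,10)
B→slot 2; C→slot 1; D→slot 3; E skipped; A skipped.
3 of 5 scheduled.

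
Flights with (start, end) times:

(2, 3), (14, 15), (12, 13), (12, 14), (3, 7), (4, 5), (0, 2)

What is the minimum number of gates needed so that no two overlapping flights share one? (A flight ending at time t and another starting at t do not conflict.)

2

Events (time:±→running): 0:+→1 2:-→0 2:+→1 3:-→0 3:+→1 4:+→2 … peak 2.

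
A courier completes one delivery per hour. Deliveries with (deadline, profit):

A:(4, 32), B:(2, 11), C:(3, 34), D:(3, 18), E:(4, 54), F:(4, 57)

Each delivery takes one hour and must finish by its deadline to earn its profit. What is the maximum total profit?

177

Take jobs in profit order; each goes to the latest open slot no later than its deadline.
By profit: F(d4,57), E(d4,54), C(d3,34), A(d4,32), D(d3,18), B(d2,11)
F→slot 4; E→slot 3; C→slot 2; A→slot 1; D skipped; B skipped.
Profit = 32 + 34 + 54 + 57 = 177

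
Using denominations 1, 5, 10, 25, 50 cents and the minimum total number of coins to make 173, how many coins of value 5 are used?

0

Use the largest denomination that fits, subtract, and repeat.
173 = 3×50 + 2×10 + 3×1
Count of 5: 0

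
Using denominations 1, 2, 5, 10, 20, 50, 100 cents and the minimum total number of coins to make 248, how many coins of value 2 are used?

1

248 = 2×100 + 2×20 + 1×5 + 1×2 + 1×1
Count of 2: 1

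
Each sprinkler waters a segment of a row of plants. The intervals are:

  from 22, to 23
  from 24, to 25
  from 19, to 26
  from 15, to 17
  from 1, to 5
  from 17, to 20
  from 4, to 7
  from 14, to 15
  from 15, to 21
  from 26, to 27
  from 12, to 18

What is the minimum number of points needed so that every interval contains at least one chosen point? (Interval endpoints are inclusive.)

6

Sort by right endpoint; whenever an interval is uncovered, place a point at its right end.
Sorted: [1,5] [4,7] [14,15] [15,17] [12,18] [17,20] [15,21] [22,23] [24,25] [19,26] [26,27]
{[1,5],[4,7]} hit by 5; {[14,15],[15,17],[12,18]} hit by 15; {[17,20],[15,21]} hit by 20; {[22,23]} hit by 23; {[24,25],[19,26]} hit by 25; {[26,27]} hit by 27.
Points: 5, 15, 20, 23, 25, 27 (6 total).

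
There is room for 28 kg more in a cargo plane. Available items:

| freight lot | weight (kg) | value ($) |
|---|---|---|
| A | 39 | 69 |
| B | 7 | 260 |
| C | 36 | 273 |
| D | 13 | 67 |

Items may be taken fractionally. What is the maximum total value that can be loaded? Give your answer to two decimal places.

419.25

Greedy by value/weight ratio, highest first.
Order: B (260/7=37.14) > C (273/36=7.58) > D (67/13=5.15) > A (69/39=1.77)
Fill: take B (7 @ 260) → take 21/36 of C → 159.25; 28/28 used.
Total value = 419.25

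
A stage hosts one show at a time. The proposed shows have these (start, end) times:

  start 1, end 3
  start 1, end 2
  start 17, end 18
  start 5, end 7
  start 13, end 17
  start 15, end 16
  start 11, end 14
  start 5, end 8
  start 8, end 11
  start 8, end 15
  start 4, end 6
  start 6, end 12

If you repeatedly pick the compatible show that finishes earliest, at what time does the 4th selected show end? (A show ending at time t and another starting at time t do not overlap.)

14

Order by finish time; keep every interval that doesn't clash with the previous kept one.
By end time: (1,2), (1,3), (4,6), (5,7), (5,8), (8,11), (6,12), (11,14), (8,15), (15,16), (13,17), (17,18).
Pick (1,2); next start ≥ 2 → (4,6); next start ≥ 6 → (8,11); next start ≥ 11 → (11,14); next start ≥ 14 → (15,16); next start ≥ 16 → (17,18).
Selected: (1,2) (4,6) (8,11) (11,14) (15,16) (17,18)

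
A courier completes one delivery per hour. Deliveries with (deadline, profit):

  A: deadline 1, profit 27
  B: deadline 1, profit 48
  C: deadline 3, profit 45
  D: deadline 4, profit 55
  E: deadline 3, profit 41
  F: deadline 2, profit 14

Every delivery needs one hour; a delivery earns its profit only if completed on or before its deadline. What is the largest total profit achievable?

189

Profit order: D=55 B=48 C=45 E=41 A=27 F=14
Assign: D→slot 4, B→slot 1, C→slot 3, E→slot 2, A skipped, F skipped.
Slots: [1:B] [2:E] [3:C] [4:D]
Profit = 48 + 41 + 45 + 55 = 189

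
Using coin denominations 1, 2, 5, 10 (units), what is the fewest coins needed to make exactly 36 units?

5

Greedy: take as many of the largest coin as possible, then repeat with the remainder.
36 = 3×10 + 1×5 + 1×1
Total coins = 3 + 1 + 1 = 5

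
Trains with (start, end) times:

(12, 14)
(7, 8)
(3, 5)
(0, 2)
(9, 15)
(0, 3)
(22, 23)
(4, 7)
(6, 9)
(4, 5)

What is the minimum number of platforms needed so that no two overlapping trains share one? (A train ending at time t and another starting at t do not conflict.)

The answer is the maximum number of intervals overlapping at any instant.
Events (time:±→running): 0:+→1 0:+→2 2:-→1 3:-→0 3:+→1 4:+→2 4:+→3 … peak 3.

3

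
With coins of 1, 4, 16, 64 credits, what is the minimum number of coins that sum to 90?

6

Greedy: take as many of the largest coin as possible, then repeat with the remainder.
90 − 1×64→26 − 1×16→10 − 2×4→2 − 2×1→0
Total coins = 1 + 1 + 2 + 2 = 6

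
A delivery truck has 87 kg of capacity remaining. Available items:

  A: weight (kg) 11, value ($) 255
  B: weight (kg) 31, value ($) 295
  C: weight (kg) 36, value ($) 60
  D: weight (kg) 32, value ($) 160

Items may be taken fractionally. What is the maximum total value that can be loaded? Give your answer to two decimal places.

Ratios (sorted): A 23.18, B 9.52, D 5.00, C 1.67
take A (11 @ 255); take B (31 @ 295); take D (32 @ 160); take 13/36 of C → 21.67. Capacity used 87/87.
Total value = 731.67

731.67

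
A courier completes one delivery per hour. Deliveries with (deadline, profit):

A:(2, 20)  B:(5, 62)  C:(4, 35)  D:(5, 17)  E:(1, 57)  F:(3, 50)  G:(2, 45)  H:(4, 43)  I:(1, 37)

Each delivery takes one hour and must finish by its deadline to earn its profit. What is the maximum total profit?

257

Sort by profit descending; place each in the latest free slot ≤ its deadline.
By profit: B(d5,62), E(d1,57), F(d3,50), G(d2,45), H(d4,43), I(d1,37), C(d4,35), A(d2,20), D(d5,17)
B→slot 5; E→slot 1; F→slot 3; G→slot 2; H→slot 4; I skipped; C skipped; A skipped; D skipped.
Profit = 57 + 45 + 50 + 43 + 62 = 257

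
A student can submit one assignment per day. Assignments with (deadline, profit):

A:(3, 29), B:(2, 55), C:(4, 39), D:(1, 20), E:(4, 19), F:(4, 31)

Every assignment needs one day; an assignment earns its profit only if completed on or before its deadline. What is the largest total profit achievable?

Profit order: B=55 C=39 F=31 A=29 D=20 E=19
Assign: B→slot 2, C→slot 4, F→slot 3, A→slot 1, D skipped, E skipped.
Slots: [1:A] [2:B] [3:F] [4:C]
Profit = 29 + 55 + 31 + 39 = 154

154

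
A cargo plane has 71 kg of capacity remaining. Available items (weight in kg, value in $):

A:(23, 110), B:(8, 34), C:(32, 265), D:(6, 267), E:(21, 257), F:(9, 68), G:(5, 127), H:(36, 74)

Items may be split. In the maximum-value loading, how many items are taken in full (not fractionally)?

Sort by value per unit weight and fill in that order.
Order: D (267/6=44.50) > G (127/5=25.40) > E (257/21=12.24) > C (265/32=8.28) > F (68/9=7.56) > A (110/23=4.78) > B (34/8=4.25) > H (74/36=2.06)
Fill: take D (6 @ 267) → take G (5 @ 127) → take E (21 @ 257) → take C (32 @ 265) → take 7/9 of F → 52.89; 71/71 used.
4 item(s) taken whole; one partial (take 7/9 of F).

4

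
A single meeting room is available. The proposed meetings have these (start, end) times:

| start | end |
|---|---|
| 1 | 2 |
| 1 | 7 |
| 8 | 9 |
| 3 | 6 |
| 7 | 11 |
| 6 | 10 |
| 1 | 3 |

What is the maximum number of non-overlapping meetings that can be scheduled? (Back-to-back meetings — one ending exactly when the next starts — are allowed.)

3

Greedy by earliest finish: after sorting by end time, pick each interval compatible with the last pick.
By end time: (1,2), (1,3), (3,6), (1,7), (8,9), (6,10), (7,11).
Pick (1,2); next start ≥ 2 → (3,6); next start ≥ 6 → (8,9).
Selected 3 meetings.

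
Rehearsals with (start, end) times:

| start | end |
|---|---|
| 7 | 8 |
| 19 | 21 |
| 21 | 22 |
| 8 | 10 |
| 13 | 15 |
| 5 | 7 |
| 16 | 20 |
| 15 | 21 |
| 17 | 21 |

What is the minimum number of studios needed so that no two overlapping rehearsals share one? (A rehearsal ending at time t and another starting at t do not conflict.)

starts: [5, 7, 8, 13, 15, 16, 17, 19, 21]
ends:   [7, 8, 10, 15, 20, 21, 21, 21, 22]
s5→1 e7→0 s7→1 e8→0 s8→1 e10→0 s13→1 e15→0 s15→1 s16→2 s17→3 s19→4  — peak 4.

4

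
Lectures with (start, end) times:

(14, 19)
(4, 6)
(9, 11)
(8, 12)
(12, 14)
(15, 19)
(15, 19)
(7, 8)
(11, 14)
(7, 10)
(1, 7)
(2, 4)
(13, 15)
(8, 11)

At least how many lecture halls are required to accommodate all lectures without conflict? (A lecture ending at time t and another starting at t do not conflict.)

The answer is the maximum number of intervals overlapping at any instant.
starts: [1, 2, 4, 7, 7, 8, 8, 9, 11, 12, 13, 14, 15, 15]
ends:   [4, 6, 7, 8, 10, 11, 11, 12, 14, 14, 15, 19, 19, 19]
s1→1 s2→2 e4→1 s4→2 e6→1 e7→0 s7→1 s7→2 e8→1 s8→2 s8→3 s9→4  — peak 4.

4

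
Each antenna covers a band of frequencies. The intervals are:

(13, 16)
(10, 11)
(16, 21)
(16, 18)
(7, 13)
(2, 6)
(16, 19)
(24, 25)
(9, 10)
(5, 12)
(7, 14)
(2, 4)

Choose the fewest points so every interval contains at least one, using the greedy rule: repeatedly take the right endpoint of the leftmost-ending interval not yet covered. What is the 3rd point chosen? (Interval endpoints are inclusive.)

16

Sort by right endpoint; whenever an interval is uncovered, place a point at its right end.
By right end: [2,4]  [2,6]  [9,10]  [10,11]  [5,12]  [7,13]  [7,14]  [13,16]  [16,18]  [16,19]  [16,21]  [24,25]
[2,4] uncovered → point at 4; [9,10] uncovered → point at 10; [13,16] uncovered → point at 16; [24,25] uncovered → point at 25.
Points: 4, 10, 16, 25 (4 total).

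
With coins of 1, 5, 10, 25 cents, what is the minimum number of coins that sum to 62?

Greedy: take as many of the largest coin as possible, then repeat with the remainder.
62 − 2×25→12 − 1×10→2 − 2×1→0
Total coins = 2 + 1 + 2 = 5

5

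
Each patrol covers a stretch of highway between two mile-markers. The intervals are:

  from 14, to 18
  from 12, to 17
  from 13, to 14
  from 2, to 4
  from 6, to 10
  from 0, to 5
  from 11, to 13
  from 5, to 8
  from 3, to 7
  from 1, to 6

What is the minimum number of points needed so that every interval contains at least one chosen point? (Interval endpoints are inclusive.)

Sorted: [2,4] [0,5] [1,6] [3,7] [5,8] [6,10] [11,13] [13,14] [12,17] [14,18]
{[2,4],[0,5],[1,6],[3,7]} hit by 4; {[5,8],[6,10]} hit by 8; {[11,13],[13,14],[12,17]} hit by 13; {[14,18]} hit by 18.
Points: 4, 8, 13, 18 (4 total).

4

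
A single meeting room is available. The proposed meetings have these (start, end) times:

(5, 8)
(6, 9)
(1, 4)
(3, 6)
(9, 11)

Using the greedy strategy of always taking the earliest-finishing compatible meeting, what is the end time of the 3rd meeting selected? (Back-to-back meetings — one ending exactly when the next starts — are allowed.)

11

Sort by end time and greedily take each interval whose start is ≥ the last chosen end.
By end time: (1,4), (3,6), (5,8), (6,9), (9,11).
Pick (1,4); next start ≥ 4 → (5,8); next start ≥ 8 → (9,11).
Selected: (1,4) (5,8) (9,11)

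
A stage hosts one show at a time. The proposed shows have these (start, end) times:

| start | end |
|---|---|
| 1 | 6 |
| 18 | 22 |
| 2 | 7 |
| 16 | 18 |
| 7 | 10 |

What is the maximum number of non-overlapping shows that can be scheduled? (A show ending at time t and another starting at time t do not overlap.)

4

Greedy by earliest finish: after sorting by end time, pick each interval compatible with the last pick.
By end time: (1,6), (2,7), (7,10), (16,18), (18,22).
Pick (1,6); next start ≥ 6 → (7,10); next start ≥ 10 → (16,18); next start ≥ 18 → (18,22).
Selected 4 shows.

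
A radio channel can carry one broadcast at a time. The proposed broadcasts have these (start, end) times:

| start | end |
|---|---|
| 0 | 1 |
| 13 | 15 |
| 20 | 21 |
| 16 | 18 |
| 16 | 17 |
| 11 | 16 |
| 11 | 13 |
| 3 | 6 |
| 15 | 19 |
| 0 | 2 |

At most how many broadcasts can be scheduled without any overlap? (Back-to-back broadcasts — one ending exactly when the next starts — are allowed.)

6

Sorted by end: (0,1)  (0,2)  (3,6)  (11,13)  (13,15)  (11,16)  (16,17)  (16,18)  (15,19)  (20,21)
take (0,1); take (3,6); take (11,13); take (13,15); take (16,17); take (20,21).
Selected 6 broadcasts.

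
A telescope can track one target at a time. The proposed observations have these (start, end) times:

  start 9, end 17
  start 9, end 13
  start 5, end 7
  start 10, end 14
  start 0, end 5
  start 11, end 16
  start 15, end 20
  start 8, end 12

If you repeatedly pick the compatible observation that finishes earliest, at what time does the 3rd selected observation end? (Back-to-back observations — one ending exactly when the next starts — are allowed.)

By end time: (0,5), (5,7), (8,12), (9,13), (10,14), (11,16), (9,17), (15,20).
Pick (0,5); next start ≥ 5 → (5,7); next start ≥ 7 → (8,12); next start ≥ 12 → (15,20).
Selected: (0,5) (5,7) (8,12) (15,20)

12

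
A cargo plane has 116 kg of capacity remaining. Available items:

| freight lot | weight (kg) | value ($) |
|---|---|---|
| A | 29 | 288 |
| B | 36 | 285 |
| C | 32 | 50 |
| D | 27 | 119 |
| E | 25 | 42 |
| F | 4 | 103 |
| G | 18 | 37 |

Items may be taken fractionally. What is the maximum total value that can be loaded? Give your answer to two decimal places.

Ratios (sorted): F 25.75, A 9.93, B 7.92, D 4.41, G 2.06, E 1.68, C 1.56
take F (4 @ 103); take A (29 @ 288); take B (36 @ 285); take D (27 @ 119); take G (18 @ 37); take 2/25 of E → 3.36. Capacity used 116/116.
Total value = 835.36

835.36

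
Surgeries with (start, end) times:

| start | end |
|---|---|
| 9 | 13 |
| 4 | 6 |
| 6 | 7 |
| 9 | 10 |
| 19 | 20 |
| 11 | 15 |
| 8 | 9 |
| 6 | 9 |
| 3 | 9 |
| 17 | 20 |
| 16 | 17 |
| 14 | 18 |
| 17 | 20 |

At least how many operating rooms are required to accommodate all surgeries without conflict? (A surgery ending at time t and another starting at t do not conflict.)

starts: [3, 4, 6, 6, 8, 9, 9, 11, 14, 16, 17, 17, 19]
ends:   [6, 7, 9, 9, 9, 10, 13, 15, 17, 18, 20, 20, 20]
s3→1 s4→2 e6→1 s6→2 s6→3  — peak 3.

3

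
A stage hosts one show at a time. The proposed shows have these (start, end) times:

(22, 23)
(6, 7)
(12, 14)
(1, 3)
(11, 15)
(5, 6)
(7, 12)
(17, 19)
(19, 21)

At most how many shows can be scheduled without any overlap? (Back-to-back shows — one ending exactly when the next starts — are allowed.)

8

Sort by end time and greedily take each interval whose start is ≥ the last chosen end.
Sorted by end: (1,3)  (5,6)  (6,7)  (7,12)  (12,14)  (11,15)  (17,19)  (19,21)  (22,23)
take (1,3); take (5,6); take (6,7); take (7,12); take (12,14); take (17,19); take (19,21); take (22,23).
Selected 8 shows.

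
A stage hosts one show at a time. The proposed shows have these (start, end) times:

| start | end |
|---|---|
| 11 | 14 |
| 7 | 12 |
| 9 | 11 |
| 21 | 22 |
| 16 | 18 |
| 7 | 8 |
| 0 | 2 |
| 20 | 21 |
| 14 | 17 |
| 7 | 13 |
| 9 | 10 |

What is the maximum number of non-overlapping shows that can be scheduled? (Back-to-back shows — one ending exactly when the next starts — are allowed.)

Greedy by earliest finish: after sorting by end time, pick each interval compatible with the last pick.
Sorted by end: (0,2)  (7,8)  (9,10)  (9,11)  (7,12)  (7,13)  (11,14)  (14,17)  (16,18)  (20,21)  (21,22)
take (0,2); take (7,8); take (9,10); skip (7,13); take (11,14); take (14,17); take (20,21); take (21,22).
Selected 7 shows.

7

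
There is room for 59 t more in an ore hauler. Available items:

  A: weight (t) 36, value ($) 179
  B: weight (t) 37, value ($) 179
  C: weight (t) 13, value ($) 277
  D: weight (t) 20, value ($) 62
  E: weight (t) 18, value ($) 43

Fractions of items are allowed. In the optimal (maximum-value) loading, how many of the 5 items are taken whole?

Order: C (277/13=21.31) > A (179/36=4.97) > B (179/37=4.84) > D (62/20=3.10) > E (43/18=2.39)
Fill: take C (13 @ 277) → take A (36 @ 179) → take 10/37 of B → 48.38; 59/59 used.
2 item(s) taken whole; one partial (take 10/37 of B).

2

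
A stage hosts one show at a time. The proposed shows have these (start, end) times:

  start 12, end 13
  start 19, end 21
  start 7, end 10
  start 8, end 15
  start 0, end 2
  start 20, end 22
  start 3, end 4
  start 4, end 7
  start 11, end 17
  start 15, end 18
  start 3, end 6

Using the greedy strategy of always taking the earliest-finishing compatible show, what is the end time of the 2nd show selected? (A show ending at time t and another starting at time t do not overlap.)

4

Sorted by end: (0,2)  (3,4)  (3,6)  (4,7)  (7,10)  (12,13)  (8,15)  (11,17)  (15,18)  (19,21)  (20,22)
take (0,2); take (3,4); skip (3,6); take (4,7); take (7,10); take (12,13); skip (8,15); take (15,18); take (19,21).
Selected: (0,2) (3,4) (4,7) (7,10) (12,13) (15,18) (19,21)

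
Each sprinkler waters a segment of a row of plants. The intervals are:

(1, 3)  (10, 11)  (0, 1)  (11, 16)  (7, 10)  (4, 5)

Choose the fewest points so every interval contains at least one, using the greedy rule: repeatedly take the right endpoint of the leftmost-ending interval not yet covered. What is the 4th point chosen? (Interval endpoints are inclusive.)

16

Process intervals by earliest right end; each time one isn't hit yet, stab at its right endpoint.
Sorted: [0,1] [1,3] [4,5] [7,10] [10,11] [11,16]
{[0,1],[1,3]} hit by 1; {[4,5]} hit by 5; {[7,10],[10,11]} hit by 10; {[11,16]} hit by 16.
Points: 1, 5, 10, 16 (4 total).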